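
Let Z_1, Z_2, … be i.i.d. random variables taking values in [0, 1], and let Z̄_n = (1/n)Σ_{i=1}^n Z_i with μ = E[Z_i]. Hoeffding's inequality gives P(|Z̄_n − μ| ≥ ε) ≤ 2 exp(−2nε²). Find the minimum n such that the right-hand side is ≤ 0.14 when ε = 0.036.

1026

Require 2·exp(−2nε²) ≤ 0.14, i.e. 2nε² ≥ ln(2/0.14) = 2.659260.
So n ≥ 2.659260 / (2·0.036²) = 1025.949.
The smallest integer n is 1026.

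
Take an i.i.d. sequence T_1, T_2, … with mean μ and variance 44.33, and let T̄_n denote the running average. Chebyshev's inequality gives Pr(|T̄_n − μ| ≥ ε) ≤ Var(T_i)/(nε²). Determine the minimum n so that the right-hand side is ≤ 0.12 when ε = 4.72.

Require 44.33/(n·4.72²) ≤ 0.12, i.e. n ≥ 44.33/(0.12·4.72²) = 16.582.
The smallest integer n is 17.

17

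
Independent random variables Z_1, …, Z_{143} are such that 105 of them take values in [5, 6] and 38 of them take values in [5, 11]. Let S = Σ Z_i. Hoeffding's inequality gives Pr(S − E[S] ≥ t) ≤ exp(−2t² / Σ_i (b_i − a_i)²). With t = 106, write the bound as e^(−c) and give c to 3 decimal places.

Σ(b_i − a_i)² = 105·1² + 38·6² = 1473.
c = 2t² / 1473 = 2·106² / 1473 = 15.2559.

15.256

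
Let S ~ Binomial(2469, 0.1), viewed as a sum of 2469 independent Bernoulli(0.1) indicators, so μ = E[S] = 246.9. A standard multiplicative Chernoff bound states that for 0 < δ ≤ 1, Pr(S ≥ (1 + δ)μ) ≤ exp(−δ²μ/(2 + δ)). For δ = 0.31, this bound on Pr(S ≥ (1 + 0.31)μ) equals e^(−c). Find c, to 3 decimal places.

10.271

c = δ²μ/(2 + δ) = 0.31²·246.9/(2 + 0.31) = 10.2715.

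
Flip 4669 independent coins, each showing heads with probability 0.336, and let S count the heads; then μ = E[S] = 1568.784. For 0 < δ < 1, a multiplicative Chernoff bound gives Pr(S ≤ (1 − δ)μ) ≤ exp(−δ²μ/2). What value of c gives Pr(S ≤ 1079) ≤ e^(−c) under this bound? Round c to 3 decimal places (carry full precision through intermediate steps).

76.457

Write 1079 = (1 − δ)μ, so δ = 1 − 1079/1568.784 = 0.3122061…
Then the exponent is δ²μ/2 = (μ − 1079)²/(2μ) = 76.456786.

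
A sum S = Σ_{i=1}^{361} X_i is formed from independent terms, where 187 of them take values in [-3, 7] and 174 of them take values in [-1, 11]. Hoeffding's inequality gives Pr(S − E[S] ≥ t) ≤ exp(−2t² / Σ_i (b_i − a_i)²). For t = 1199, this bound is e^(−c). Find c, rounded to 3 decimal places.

Σ(b_i − a_i)² = 187·10² + 174·12² = 43756.
c = 2t² / 43756 = 2·1199² / 43756 = 65.7099.

65.710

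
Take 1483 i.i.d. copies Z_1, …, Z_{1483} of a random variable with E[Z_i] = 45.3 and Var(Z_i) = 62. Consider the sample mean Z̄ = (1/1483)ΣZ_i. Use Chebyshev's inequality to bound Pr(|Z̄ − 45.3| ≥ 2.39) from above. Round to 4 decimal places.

0.0073

Var(Z̄) = Var(Z_i)/n = 62/1483 = 0.041807.
Chebyshev: Pr(|Z̄ − 45.3| ≥ 2.39) ≤ Var(Z̄)/(2.39)² = 62/(1483·2.39²) = 0.0073.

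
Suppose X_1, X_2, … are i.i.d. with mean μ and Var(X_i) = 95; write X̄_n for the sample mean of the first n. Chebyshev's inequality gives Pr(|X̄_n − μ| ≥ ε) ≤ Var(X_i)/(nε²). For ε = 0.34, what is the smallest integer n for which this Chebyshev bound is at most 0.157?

5235

Require 95/(n·0.34²) ≤ 0.157, i.e. n ≥ 95/(0.157·0.34²) = 5234.390.
The smallest integer n is 5235.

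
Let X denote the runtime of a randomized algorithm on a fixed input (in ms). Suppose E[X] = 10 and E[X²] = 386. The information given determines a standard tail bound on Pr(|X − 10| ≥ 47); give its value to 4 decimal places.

0.1295

The first two moments determine the variance, so Chebyshev's inequality is the sharpest standard bound available.
Var(X) = E[X²] − (E[X])² = 386 − 100 = 286.
Chebyshev's inequality: Pr(|X − μ| ≥ t) ≤ Var(X)/t² = 286/2209 = 0.1295.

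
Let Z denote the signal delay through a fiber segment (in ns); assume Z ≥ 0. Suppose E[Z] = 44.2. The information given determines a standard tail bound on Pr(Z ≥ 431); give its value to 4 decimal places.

0.1026

Only the mean of a non-negative variable is known, so Markov's inequality is the applicable tail bound.
Markov's inequality: for a non-negative random variable, Pr(Z ≥ a) ≤ E[Z]/a.
Here E[Z] = 44.2 and a = 431, so the bound is 44.2/431 = 0.1026.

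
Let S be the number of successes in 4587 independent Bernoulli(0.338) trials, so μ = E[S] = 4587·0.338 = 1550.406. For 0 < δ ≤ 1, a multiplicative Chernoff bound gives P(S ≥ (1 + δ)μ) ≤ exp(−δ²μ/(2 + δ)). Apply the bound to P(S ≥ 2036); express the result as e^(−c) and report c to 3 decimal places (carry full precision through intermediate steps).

Write 2036 = (1 + δ)μ, so δ = 2036/1550.406 − 1 = 0.3132044…
Then the exponent is δ²μ/(2 + δ) = (2036 − μ)² / (μ·(2 + δ)) = 65.748700.

65.749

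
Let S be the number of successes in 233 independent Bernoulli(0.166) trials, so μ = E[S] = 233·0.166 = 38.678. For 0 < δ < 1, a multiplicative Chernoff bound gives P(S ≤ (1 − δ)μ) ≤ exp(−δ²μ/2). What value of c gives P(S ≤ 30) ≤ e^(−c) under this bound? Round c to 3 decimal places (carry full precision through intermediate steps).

Write 30 = (1 − δ)μ, so δ = 1 − 30/38.678 = 0.2243653…
Then the exponent is δ²μ/2 = (μ − 30)²/(2μ) = 0.973521.

0.974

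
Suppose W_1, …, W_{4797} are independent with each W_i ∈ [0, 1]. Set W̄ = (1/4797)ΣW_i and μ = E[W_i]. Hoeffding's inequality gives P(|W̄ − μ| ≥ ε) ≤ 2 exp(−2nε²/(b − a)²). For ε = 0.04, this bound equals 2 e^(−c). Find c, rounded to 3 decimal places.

c = 2nε²/(b − a)² = 2·4797·0.04² / 1² = 15.3504.

15.350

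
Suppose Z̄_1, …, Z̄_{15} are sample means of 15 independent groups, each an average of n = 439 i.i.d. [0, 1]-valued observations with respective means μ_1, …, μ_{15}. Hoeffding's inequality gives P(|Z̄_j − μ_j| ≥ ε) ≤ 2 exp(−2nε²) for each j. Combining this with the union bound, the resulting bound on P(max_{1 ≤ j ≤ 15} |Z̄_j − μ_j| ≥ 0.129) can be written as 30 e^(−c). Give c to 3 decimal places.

14.611

Union bound over the 15 events: P(max_{1 ≤ j ≤ 15} |Z̄_j − μ_j| ≥ 0.129) ≤ 15·2·exp(−2nε²) = 30 exp(−2·439·0.129²).
So c = 2·439·0.129² = 14.6108.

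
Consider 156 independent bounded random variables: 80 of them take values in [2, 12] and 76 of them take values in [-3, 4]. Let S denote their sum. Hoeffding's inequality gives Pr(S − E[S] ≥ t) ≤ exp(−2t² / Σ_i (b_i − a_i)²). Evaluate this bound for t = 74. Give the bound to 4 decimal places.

0.3929

Σ(b_i − a_i)² = 80·10² + 76·7² = 11724.
Exponent = 2·74² / 11724 = 0.93415.
Bound = exp(−0.93415) = 0.39292.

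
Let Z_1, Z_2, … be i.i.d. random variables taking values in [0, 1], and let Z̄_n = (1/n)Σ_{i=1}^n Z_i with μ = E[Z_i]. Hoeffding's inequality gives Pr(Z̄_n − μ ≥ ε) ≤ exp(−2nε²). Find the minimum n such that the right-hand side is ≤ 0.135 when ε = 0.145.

48

Require exp(−2nε²) ≤ 0.135, i.e. 2nε² ≥ ln(1/0.135) = 2.002481.
So n ≥ 2.002481 / (2·0.145²) = 47.621.
The smallest integer n is 48.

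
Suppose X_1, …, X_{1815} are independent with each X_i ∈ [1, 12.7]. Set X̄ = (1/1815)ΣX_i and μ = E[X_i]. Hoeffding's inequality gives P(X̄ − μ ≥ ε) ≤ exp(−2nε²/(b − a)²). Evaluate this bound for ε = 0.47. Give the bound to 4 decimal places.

Exponent: 2nε²/(b − a)² = 2·1815·0.47² / 11.7² = 5.85775.
Bound = exp(−5.85775) = 0.00286.

0.0029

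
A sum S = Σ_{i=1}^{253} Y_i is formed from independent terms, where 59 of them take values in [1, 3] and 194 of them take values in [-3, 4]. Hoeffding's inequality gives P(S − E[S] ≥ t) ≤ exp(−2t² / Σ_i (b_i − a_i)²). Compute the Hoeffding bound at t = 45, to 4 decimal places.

0.6599

Σ(b_i − a_i)² = 59·2² + 194·7² = 9742.
Exponent = 2·45² / 9742 = 0.41573.
Bound = exp(−0.41573) = 0.65986.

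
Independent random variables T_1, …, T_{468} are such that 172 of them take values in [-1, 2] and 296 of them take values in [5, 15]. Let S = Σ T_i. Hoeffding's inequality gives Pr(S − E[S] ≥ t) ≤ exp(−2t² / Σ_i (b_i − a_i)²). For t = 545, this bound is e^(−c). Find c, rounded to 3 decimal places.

Σ(b_i − a_i)² = 172·3² + 296·10² = 31148.
c = 2t² / 31148 = 2·545² / 31148 = 19.0719.

19.072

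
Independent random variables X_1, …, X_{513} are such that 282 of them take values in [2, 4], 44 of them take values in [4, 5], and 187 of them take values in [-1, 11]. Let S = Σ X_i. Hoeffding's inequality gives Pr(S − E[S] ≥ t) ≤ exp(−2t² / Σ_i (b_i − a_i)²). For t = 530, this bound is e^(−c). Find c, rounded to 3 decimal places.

19.993

Σ(b_i − a_i)² = 282·2² + 44·1² + 187·12² = 28100.
c = 2t² / 28100 = 2·530² / 28100 = 19.9929.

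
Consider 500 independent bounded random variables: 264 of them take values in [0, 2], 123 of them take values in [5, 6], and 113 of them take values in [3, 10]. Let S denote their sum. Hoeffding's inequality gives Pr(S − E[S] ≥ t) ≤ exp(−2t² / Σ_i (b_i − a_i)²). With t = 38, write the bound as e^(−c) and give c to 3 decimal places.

0.430

Σ(b_i − a_i)² = 264·2² + 123·1² + 113·7² = 6716.
c = 2t² / 6716 = 2·38² / 6716 = 0.4300.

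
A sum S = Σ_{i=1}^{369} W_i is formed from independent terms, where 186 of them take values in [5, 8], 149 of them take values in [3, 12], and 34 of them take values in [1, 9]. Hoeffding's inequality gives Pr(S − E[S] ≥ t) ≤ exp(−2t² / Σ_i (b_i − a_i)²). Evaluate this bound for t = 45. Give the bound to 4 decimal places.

0.7754

Σ(b_i − a_i)² = 186·3² + 149·9² + 34·8² = 15919.
Exponent = 2·45² / 15919 = 0.25441.
Bound = exp(−0.25441) = 0.77537.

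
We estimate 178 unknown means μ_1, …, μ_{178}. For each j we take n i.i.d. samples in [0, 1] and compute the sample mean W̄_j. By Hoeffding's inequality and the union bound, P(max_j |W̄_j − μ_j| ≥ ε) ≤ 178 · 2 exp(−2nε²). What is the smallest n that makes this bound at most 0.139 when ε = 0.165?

145

Need 2·178·exp(−2nε²) ≤ 0.139, i.e. exp(−2nε²) ≤ 0.139/356.
So 2nε² ≥ ln(356/0.139) = 7.848212.
Hence n ≥ 7.848212/(2·0.165²) = 144.136.
The smallest integer n is 145.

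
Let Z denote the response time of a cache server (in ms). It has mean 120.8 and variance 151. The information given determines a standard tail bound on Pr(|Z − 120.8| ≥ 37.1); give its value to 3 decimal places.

Mean and variance are known, so Chebyshev's inequality applies.
Chebyshev: Pr(|Z − μ| ≥ t) ≤ Var(Z)/t².
Bound = 151 / 1376.41 = 0.1097.

0.110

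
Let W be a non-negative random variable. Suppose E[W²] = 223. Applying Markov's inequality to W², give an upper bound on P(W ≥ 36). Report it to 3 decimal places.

0.172

Since W ≥ 0, the event {W ≥ 36} is the same as {W² ≥ 1296}.
Markov's inequality applied to W² gives P(W² ≥ 1296) ≤ E[W²]/1296 = 223/1296 = 0.1721.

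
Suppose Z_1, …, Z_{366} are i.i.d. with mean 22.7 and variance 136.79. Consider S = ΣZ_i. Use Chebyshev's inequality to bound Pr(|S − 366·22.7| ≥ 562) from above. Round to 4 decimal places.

Var(S) = n·Var(Z_i) = 366·136.79 = 50065.14.
Chebyshev: Pr(|S − 366·22.7| ≥ 562) ≤ Var(S)/562² = 50065.14/315844 = 0.1585.

0.1585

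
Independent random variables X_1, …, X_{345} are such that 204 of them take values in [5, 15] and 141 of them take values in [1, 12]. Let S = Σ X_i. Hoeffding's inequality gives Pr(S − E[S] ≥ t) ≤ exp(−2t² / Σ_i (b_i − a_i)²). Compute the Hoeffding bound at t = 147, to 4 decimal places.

Σ(b_i − a_i)² = 204·10² + 141·11² = 37461.
Exponent = 2·147² / 37461 = 1.15368.
Bound = exp(−1.15368) = 0.31547.

0.3155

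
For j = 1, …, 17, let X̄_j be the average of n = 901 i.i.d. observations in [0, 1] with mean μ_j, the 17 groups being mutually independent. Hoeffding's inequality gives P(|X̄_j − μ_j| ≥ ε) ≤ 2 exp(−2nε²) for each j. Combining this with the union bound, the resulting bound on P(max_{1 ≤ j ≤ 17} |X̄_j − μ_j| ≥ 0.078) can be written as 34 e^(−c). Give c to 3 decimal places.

10.963

Union bound over the 17 events: P(max_{1 ≤ j ≤ 17} |X̄_j − μ_j| ≥ 0.078) ≤ 17·2·exp(−2nε²) = 34 exp(−2·901·0.078²).
So c = 2·901·0.078² = 10.9634.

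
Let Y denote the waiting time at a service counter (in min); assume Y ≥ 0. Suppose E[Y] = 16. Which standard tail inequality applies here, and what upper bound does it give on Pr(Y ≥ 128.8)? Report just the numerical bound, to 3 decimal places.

Only the mean of a non-negative variable is known, so Markov's inequality is the applicable tail bound.
Markov's inequality: for a non-negative random variable, Pr(Y ≥ a) ≤ E[Y]/a.
Here E[Y] = 16 and a = 128.8, so the bound is 16/128.8 = 0.1242.

0.124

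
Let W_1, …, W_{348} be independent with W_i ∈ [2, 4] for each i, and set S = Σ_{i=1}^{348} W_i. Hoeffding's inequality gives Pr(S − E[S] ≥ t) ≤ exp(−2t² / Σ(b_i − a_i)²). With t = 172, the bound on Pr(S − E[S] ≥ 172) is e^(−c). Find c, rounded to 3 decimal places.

42.506

Σ(b_i − a_i)² = 348·(2)² = 1392.
c = 2t²/1392 = 2·172²/1392 = 42.5057.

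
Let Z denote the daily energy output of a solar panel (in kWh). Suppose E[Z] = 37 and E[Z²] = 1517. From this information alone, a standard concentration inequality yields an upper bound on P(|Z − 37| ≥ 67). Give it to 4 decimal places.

0.0330

The first two moments determine the variance, so Chebyshev's inequality is the sharpest standard bound available.
Var(Z) = E[Z²] − (E[Z])² = 1517 − 1369 = 148.
Chebyshev's inequality: P(|Z − μ| ≥ t) ≤ Var(Z)/t² = 148/4489 = 0.0330.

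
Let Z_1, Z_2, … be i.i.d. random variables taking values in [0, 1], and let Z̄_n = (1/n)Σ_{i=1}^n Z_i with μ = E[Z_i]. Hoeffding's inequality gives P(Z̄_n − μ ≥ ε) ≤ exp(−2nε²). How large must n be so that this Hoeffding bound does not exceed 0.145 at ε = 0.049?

Require exp(−2nε²) ≤ 0.145, i.e. 2nε² ≥ ln(1/0.145) = 1.931022.
So n ≥ 1.931022 / (2·0.049²) = 402.129.
The smallest integer n is 403.

403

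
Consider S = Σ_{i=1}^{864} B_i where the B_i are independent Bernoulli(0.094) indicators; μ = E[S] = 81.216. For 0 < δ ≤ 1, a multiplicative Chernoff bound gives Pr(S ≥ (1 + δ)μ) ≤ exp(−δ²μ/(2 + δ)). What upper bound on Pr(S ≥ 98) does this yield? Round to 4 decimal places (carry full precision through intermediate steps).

Write 98 = (1 + δ)μ, so δ = 98/81.216 − 1 = 0.2066588…
Then the exponent is δ²μ/(2 + δ) = (98 − μ)² / (μ·(2 + δ)) = 1.571861.
Bound = exp(−1.571861) = 0.20766.

0.2077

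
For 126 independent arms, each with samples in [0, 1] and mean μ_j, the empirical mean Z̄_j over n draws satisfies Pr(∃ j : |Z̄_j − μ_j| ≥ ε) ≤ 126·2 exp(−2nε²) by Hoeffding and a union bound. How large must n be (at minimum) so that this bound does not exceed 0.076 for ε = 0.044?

2094

Need 2·126·exp(−2nε²) ≤ 0.076, i.e. exp(−2nε²) ≤ 0.076/252.
So 2nε² ≥ ln(252/0.076) = 8.106451.
Hence n ≥ 8.106451/(2·0.044²) = 2093.608.
The smallest integer n is 2094.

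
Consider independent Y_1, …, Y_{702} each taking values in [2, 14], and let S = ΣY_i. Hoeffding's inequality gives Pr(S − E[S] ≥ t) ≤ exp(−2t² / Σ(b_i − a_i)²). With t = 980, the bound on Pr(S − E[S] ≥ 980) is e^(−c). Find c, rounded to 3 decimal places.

Σ(b_i − a_i)² = 702·(12)² = 101088.
c = 2t²/101088 = 2·980²/101088 = 19.0013.

19.001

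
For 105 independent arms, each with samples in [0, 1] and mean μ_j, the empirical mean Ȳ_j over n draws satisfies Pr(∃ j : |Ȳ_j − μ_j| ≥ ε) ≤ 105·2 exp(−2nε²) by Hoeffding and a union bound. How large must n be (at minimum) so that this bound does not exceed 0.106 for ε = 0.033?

3486

Need 2·105·exp(−2nε²) ≤ 0.106, i.e. exp(−2nε²) ≤ 0.106/210.
So 2nε² ≥ ln(210/0.106) = 7.591424.
Hence n ≥ 7.591424/(2·0.033²) = 3485.502.
The smallest integer n is 3486.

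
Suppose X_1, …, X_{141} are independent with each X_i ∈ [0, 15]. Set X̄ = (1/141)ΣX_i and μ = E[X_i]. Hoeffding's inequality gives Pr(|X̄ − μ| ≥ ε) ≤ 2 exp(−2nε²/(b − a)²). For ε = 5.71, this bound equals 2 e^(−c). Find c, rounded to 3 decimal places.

40.864

c = 2nε²/(b − a)² = 2·141·5.71² / 15² = 40.8638.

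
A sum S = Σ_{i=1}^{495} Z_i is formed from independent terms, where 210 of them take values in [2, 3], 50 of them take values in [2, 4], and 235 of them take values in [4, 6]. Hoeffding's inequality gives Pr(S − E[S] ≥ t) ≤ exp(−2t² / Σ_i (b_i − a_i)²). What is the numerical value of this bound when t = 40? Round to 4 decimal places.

Σ(b_i − a_i)² = 210·1² + 50·2² + 235·2² = 1350.
Exponent = 2·40² / 1350 = 2.37037.
Bound = exp(−2.37037) = 0.09345.

0.0934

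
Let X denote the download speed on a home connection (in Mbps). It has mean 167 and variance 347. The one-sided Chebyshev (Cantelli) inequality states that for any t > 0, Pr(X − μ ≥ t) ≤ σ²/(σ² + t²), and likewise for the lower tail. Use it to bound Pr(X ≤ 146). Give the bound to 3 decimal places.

Here σ² = 347 and t = 21, so σ² + t² = 788.
Cantelli's bound: 347/788 = 0.4404.

0.440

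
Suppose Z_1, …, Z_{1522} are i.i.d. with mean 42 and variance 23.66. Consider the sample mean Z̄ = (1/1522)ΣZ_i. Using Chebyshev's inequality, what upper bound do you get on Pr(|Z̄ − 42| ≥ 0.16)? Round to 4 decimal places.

0.6072

Var(Z̄) = Var(Z_i)/n = 23.66/1522 = 0.015545.
Chebyshev: Pr(|Z̄ − 42| ≥ 0.16) ≤ Var(Z̄)/(0.16)² = 23.66/(1522·0.16²) = 0.6072.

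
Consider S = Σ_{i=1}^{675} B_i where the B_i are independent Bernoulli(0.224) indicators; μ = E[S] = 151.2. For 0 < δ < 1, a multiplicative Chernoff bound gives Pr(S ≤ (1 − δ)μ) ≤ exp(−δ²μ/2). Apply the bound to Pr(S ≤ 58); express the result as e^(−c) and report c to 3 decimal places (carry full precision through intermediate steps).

Write 58 = (1 − δ)μ, so δ = 1 − 58/151.2 = 0.6164021…
Then the exponent is δ²μ/2 = (μ − 58)²/(2μ) = 28.724339.

28.724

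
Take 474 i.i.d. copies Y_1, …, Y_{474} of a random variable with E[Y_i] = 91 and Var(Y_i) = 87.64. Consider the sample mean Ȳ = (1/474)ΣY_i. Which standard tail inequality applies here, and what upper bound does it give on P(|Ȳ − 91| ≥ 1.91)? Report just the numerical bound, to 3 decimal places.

With mean and variance of each term known, Chebyshev's inequality bounds the deviation of the sum (or sample mean).
Var(Ȳ) = Var(Y_i)/n = 87.64/474 = 0.18489.
Chebyshev: P(|Ȳ − 91| ≥ 1.91) ≤ Var(Ȳ)/(1.91)² = 87.64/(474·1.91²) = 0.0507.

0.051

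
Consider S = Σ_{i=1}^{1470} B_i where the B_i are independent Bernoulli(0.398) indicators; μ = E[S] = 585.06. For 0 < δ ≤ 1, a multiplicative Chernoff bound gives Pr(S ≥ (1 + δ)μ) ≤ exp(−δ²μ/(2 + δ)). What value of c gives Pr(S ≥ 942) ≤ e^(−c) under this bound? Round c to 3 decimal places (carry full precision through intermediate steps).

83.432

Write 942 = (1 + δ)μ, so δ = 942/585.06 − 1 = 0.6100913…
Then the exponent is δ²μ/(2 + δ) = (942 − μ)² / (μ·(2 + δ)) = 83.432323.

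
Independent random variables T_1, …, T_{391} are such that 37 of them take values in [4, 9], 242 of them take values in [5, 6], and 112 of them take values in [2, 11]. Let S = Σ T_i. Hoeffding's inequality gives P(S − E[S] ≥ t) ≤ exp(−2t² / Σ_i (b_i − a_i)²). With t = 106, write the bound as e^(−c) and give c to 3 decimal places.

Σ(b_i − a_i)² = 37·5² + 242·1² + 112·9² = 10239.
c = 2t² / 10239 = 2·106² / 10239 = 2.1947.

2.195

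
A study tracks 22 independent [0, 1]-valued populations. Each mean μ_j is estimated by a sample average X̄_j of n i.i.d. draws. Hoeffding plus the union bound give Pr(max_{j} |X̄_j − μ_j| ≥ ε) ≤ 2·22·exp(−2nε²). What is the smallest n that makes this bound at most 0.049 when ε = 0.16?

Need 2·22·exp(−2nε²) ≤ 0.049, i.e. exp(−2nε²) ≤ 0.049/44.
So 2nε² ≥ ln(44/0.049) = 6.800125.
Hence n ≥ 6.800125/(2·0.16²) = 132.815.
The smallest integer n is 133.

133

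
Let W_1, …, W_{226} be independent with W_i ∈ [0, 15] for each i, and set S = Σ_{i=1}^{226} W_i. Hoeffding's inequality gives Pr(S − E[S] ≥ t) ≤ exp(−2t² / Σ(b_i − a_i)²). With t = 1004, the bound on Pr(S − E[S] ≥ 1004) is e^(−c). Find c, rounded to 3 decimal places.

Σ(b_i − a_i)² = 226·(15)² = 50850.
c = 2t²/50850 = 2·1004²/50850 = 39.6466.

39.647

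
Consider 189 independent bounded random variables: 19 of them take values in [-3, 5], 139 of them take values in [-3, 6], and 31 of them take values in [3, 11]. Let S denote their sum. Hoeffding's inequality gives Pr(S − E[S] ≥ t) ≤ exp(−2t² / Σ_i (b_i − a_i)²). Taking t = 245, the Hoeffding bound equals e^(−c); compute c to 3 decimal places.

Σ(b_i − a_i)² = 19·8² + 139·9² + 31·8² = 14459.
c = 2t² / 14459 = 2·245² / 14459 = 8.3028.

8.303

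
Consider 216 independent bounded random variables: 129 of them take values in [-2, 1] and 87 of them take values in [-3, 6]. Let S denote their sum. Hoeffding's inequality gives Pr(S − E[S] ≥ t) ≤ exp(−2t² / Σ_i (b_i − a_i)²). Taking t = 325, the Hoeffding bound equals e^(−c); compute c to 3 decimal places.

25.737

Σ(b_i − a_i)² = 129·3² + 87·9² = 8208.
c = 2t² / 8208 = 2·325² / 8208 = 25.7371.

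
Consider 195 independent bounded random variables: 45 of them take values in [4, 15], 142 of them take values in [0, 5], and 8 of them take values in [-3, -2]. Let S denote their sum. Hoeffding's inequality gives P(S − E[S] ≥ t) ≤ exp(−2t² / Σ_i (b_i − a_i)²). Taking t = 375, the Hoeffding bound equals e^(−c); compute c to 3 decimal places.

31.240

Σ(b_i − a_i)² = 45·11² + 142·5² + 8·1² = 9003.
c = 2t² / 9003 = 2·375² / 9003 = 31.2396.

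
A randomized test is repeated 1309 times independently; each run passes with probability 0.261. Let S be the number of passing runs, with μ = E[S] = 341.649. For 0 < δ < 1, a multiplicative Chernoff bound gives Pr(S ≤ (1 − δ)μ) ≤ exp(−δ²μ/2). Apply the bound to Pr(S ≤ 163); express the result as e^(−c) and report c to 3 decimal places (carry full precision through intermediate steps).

46.708

Write 163 = (1 − δ)μ, so δ = 1 − 163/341.649 = 0.5229022…
Then the exponent is δ²μ/2 = (μ − 163)²/(2μ) = 46.707974.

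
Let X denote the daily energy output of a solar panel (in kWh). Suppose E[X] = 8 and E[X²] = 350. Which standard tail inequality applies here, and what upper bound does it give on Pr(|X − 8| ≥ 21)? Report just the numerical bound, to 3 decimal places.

0.649

The first two moments determine the variance, so Chebyshev's inequality is the sharpest standard bound available.
Var(X) = E[X²] − (E[X])² = 350 − 64 = 286.
Chebyshev's inequality: Pr(|X − μ| ≥ t) ≤ Var(X)/t² = 286/441 = 0.6485.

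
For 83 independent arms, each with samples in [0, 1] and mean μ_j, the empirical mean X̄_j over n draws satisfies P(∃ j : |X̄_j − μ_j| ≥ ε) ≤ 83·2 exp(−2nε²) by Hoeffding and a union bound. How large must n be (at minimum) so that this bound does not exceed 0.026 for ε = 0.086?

Need 2·83·exp(−2nε²) ≤ 0.026, i.e. exp(−2nε²) ≤ 0.026/166.
So 2nε² ≥ ln(166/0.026) = 8.761647.
Hence n ≥ 8.761647/(2·0.086²) = 592.323.
The smallest integer n is 593.

593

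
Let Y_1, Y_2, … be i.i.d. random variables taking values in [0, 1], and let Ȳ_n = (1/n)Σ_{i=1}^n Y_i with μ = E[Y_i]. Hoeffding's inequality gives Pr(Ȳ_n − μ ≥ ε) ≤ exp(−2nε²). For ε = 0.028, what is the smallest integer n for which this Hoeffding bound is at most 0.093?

Require exp(−2nε²) ≤ 0.093, i.e. 2nε² ≥ ln(1/0.093) = 2.375156.
So n ≥ 2.375156 / (2·0.028²) = 1514.768.
The smallest integer n is 1515.

1515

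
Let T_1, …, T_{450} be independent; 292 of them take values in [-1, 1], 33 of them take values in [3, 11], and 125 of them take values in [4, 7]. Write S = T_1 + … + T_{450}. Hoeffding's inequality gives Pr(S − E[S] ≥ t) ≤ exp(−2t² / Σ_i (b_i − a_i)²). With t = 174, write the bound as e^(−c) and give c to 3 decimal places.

13.746

Σ(b_i − a_i)² = 292·2² + 33·8² + 125·3² = 4405.
c = 2t² / 4405 = 2·174² / 4405 = 13.7462.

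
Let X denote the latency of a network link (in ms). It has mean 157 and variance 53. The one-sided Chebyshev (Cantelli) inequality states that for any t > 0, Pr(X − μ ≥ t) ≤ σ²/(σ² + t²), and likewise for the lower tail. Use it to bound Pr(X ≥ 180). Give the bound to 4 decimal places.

Here σ² = 53 and t = 23, so σ² + t² = 582.
Cantelli's bound: 53/582 = 0.0911.

0.0911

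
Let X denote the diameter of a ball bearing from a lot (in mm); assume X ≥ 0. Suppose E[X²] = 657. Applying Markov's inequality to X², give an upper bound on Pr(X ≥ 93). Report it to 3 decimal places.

0.076

Since X ≥ 0, the event {X ≥ 93} is the same as {X² ≥ 8649}.
Markov's inequality applied to X² gives Pr(X² ≥ 8649) ≤ E[X²]/8649 = 657/8649 = 0.0760.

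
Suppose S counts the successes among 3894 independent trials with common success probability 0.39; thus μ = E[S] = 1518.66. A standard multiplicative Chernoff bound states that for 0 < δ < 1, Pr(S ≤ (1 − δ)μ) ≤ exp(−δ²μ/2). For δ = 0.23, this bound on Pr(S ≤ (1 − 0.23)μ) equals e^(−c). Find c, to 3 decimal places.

c = δ²μ/2 = 0.23²·1518.66/2 = 40.1686.

40.169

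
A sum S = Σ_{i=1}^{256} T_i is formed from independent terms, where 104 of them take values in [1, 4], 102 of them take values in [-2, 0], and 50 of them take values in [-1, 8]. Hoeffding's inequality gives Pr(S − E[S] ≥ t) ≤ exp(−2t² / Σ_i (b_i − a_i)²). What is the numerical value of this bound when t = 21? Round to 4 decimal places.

Σ(b_i − a_i)² = 104·3² + 102·2² + 50·9² = 5394.
Exponent = 2·21² / 5394 = 0.16352.
Bound = exp(−0.16352) = 0.84915.

0.8492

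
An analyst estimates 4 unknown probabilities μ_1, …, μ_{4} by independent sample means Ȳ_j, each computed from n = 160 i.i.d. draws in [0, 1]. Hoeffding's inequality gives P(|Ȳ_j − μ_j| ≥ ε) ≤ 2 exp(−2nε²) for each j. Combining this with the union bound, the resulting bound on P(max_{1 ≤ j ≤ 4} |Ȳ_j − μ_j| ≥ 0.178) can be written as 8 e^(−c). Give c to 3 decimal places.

10.139

Union bound over the 4 events: P(max_{1 ≤ j ≤ 4} |Ȳ_j − μ_j| ≥ 0.178) ≤ 4·2·exp(−2nε²) = 8 exp(−2·160·0.178²).
So c = 2·160·0.178² = 10.1389.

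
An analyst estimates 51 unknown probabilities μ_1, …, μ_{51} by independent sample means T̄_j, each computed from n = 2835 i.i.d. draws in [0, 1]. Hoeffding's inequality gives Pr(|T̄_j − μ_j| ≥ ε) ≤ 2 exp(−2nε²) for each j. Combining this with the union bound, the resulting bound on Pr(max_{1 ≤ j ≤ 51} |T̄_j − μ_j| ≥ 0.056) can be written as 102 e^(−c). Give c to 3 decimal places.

17.781

Union bound over the 51 events: Pr(max_{1 ≤ j ≤ 51} |T̄_j − μ_j| ≥ 0.056) ≤ 51·2·exp(−2nε²) = 102 exp(−2·2835·0.056²).
So c = 2·2835·0.056² = 17.7811.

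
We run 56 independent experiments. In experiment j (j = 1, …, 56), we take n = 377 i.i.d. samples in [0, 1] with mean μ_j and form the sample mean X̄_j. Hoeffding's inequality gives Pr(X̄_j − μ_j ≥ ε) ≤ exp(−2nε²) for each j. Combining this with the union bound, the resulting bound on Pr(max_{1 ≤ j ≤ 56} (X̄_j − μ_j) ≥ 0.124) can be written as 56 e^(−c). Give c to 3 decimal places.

11.594

Union bound over the 56 events: Pr(max_{1 ≤ j ≤ 56} (X̄_j − μ_j) ≥ 0.124) ≤ 56·exp(−2nε²) = 56 exp(−2·377·0.124²).
So c = 2·377·0.124² = 11.5935.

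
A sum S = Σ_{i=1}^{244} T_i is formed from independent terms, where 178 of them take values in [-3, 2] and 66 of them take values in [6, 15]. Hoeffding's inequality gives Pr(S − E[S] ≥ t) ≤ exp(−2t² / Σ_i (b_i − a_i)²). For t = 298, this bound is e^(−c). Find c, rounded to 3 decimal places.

Σ(b_i − a_i)² = 178·5² + 66·9² = 9796.
c = 2t² / 9796 = 2·298² / 9796 = 18.1307.

18.131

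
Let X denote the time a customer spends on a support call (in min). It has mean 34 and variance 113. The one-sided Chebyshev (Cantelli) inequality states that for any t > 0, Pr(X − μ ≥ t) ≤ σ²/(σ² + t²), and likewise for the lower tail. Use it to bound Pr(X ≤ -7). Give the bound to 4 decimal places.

0.0630

Here σ² = 113 and t = 41, so σ² + t² = 1794.
Cantelli's bound: 113/1794 = 0.0630.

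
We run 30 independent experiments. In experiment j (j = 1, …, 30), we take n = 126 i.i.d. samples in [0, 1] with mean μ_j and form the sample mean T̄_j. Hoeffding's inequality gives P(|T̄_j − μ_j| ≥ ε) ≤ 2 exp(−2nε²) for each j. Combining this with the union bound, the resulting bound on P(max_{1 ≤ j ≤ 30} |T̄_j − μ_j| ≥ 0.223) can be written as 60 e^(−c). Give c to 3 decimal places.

12.532

Union bound over the 30 events: P(max_{1 ≤ j ≤ 30} |T̄_j − μ_j| ≥ 0.223) ≤ 30·2·exp(−2nε²) = 60 exp(−2·126·0.223²).
So c = 2·126·0.223² = 12.5317.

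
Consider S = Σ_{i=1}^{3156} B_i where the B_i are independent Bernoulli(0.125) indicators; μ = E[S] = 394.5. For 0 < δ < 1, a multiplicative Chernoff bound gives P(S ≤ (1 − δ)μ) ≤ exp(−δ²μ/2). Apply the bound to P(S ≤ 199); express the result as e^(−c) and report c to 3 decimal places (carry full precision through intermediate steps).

48.441

Write 199 = (1 − δ)μ, so δ = 1 − 199/394.5 = 0.495564…
Then the exponent is δ²μ/2 = (μ − 199)²/(2μ) = 48.441381.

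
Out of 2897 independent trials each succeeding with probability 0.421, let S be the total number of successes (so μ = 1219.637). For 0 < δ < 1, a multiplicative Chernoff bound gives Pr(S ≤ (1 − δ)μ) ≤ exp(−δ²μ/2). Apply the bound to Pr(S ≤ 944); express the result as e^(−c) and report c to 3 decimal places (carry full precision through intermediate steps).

Write 944 = (1 − δ)μ, so δ = 1 − 944/1219.637 = 0.2259992…
Then the exponent is δ²μ/2 = (μ − 944)²/(2μ) = 31.146872.

31.147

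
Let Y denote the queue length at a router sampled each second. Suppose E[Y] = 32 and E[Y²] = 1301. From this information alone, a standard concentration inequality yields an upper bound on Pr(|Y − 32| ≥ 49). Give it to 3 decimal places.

The first two moments determine the variance, so Chebyshev's inequality is the sharpest standard bound available.
Var(Y) = E[Y²] − (E[Y])² = 1301 − 1024 = 277.
Chebyshev's inequality: Pr(|Y − μ| ≥ t) ≤ Var(Y)/t² = 277/2401 = 0.1154.

0.115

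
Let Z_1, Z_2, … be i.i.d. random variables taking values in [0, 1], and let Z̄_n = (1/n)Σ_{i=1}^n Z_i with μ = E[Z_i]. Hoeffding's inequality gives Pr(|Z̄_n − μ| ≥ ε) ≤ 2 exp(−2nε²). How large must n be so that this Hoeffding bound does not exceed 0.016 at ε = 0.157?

Require 2·exp(−2nε²) ≤ 0.016, i.e. 2nε² ≥ ln(2/0.016) = 4.828314.
So n ≥ 4.828314 / (2·0.157²) = 97.941.
The smallest integer n is 98.

98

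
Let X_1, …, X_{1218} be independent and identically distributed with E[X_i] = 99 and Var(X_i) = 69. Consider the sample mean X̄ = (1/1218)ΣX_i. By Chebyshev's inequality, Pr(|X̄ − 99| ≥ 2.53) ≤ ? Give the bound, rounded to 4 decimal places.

0.0089

Var(X̄) = Var(X_i)/n = 69/1218 = 0.05665.
Chebyshev: Pr(|X̄ − 99| ≥ 2.53) ≤ Var(X̄)/(2.53)² = 69/(1218·2.53²) = 0.0089.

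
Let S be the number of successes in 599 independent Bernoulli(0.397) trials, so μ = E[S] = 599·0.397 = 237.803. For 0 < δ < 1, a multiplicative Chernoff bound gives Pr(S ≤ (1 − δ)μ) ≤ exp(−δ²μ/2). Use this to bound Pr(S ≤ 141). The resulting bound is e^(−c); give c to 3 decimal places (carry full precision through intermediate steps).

Write 141 = (1 − δ)μ, so δ = 1 − 141/237.803 = 0.4070722…
Then the exponent is δ²μ/2 = (μ − 141)²/(2μ) = 19.702907.

19.703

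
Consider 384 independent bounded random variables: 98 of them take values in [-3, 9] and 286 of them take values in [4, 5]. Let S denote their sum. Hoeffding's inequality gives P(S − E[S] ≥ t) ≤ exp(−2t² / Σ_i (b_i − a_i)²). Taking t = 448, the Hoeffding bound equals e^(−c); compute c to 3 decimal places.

Σ(b_i − a_i)² = 98·12² + 286·1² = 14398.
c = 2t² / 14398 = 2·448² / 14398 = 27.8794.

27.879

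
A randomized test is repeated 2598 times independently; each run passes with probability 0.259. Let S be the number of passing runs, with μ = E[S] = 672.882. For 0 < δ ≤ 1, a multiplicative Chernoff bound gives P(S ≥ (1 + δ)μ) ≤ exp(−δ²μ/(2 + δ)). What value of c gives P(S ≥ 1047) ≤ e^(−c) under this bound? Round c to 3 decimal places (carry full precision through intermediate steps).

Write 1047 = (1 + δ)μ, so δ = 1047/672.882 − 1 = 0.5559935…
Then the exponent is δ²μ/(2 + δ) = (1047 − μ)² / (μ·(2 + δ)) = 81.380163.

81.380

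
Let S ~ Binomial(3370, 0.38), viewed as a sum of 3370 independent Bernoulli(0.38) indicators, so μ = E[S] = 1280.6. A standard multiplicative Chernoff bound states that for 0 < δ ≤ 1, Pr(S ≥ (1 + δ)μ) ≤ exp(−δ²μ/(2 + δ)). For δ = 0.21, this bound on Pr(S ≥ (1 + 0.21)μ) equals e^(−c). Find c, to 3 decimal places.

25.554

c = δ²μ/(2 + δ) = 0.21²·1280.6/(2 + 0.21) = 25.5541.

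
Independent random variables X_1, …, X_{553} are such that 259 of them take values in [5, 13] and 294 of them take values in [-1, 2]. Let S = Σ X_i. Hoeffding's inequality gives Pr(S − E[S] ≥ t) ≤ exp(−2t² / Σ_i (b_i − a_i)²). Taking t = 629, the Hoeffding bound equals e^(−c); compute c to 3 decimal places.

Σ(b_i − a_i)² = 259·8² + 294·3² = 19222.
c = 2t² / 19222 = 2·629² / 19222 = 41.1654.

41.165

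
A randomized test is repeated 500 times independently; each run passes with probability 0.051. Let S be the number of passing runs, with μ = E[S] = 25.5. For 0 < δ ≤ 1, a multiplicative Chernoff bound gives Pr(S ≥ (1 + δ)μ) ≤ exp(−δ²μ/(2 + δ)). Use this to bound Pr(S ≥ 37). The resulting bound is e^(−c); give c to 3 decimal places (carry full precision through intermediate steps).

Write 37 = (1 + δ)μ, so δ = 37/25.5 − 1 = 0.4509804…
Then the exponent is δ²μ/(2 + δ) = (37 − μ)² / (μ·(2 + δ)) = 2.116000.

2.116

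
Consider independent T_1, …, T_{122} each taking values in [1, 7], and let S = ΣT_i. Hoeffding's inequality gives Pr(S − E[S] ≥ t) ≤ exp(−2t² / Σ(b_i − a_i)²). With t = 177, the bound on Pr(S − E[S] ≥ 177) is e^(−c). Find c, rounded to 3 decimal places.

14.266

Σ(b_i − a_i)² = 122·(6)² = 4392.
c = 2t²/4392 = 2·177²/4392 = 14.2664.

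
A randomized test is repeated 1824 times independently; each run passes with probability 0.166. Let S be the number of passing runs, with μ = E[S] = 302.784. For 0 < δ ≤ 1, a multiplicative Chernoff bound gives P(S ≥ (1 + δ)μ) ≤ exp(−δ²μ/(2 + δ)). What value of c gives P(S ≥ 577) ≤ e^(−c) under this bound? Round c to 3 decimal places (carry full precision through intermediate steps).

85.469

Write 577 = (1 + δ)μ, so δ = 577/302.784 − 1 = 0.9056489…
Then the exponent is δ²μ/(2 + δ) = (577 − μ)² / (μ·(2 + δ)) = 85.469177.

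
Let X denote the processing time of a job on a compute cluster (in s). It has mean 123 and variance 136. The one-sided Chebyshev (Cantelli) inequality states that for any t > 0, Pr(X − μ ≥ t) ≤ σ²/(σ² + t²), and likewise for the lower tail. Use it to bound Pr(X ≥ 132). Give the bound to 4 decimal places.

0.6267

Here σ² = 136 and t = 9, so σ² + t² = 217.
Cantelli's bound: 136/217 = 0.6267.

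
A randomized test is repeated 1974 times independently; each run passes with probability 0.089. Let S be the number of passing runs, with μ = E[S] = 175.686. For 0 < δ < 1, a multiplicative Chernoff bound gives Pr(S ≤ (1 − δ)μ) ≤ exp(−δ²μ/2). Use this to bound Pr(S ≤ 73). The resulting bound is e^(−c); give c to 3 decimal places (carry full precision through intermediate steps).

30.009

Write 73 = (1 − δ)μ, so δ = 1 − 73/175.686 = 0.584486…
Then the exponent is δ²μ/2 = (μ − 73)²/(2μ) = 30.009263.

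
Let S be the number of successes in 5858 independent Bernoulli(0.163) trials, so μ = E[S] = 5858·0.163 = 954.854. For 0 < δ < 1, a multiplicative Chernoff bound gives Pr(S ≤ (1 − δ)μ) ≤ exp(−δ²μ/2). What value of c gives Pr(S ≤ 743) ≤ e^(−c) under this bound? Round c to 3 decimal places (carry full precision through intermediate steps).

Write 743 = (1 − δ)μ, so δ = 1 − 743/954.854 = 0.2218706…
Then the exponent is δ²μ/2 = (μ − 743)²/(2μ) = 23.502084.

23.502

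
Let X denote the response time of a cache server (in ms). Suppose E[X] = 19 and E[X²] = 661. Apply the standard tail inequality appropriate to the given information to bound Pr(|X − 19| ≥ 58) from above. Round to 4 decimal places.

The first two moments determine the variance, so Chebyshev's inequality is the sharpest standard bound available.
Var(X) = E[X²] − (E[X])² = 661 − 361 = 300.
Chebyshev's inequality: Pr(|X − μ| ≥ t) ≤ Var(X)/t² = 300/3364 = 0.0892.

0.0892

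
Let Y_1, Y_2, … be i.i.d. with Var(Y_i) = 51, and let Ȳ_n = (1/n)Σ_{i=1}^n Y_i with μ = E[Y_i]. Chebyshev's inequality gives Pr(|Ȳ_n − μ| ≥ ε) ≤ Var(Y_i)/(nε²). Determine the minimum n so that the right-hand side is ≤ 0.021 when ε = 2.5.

Require 51/(n·2.5²) ≤ 0.021, i.e. n ≥ 51/(0.021·2.5²) = 388.571.
The smallest integer n is 389.

389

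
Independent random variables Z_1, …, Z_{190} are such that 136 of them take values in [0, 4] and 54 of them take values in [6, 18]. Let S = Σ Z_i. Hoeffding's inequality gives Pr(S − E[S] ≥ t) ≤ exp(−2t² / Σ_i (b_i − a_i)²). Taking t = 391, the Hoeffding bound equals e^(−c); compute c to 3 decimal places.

Σ(b_i − a_i)² = 136·4² + 54·12² = 9952.
c = 2t² / 9952 = 2·391² / 9952 = 30.7237.

30.724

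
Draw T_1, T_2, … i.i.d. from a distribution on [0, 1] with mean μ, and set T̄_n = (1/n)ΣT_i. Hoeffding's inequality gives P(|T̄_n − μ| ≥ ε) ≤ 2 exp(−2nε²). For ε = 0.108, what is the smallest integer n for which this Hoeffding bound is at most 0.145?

113

Require 2·exp(−2nε²) ≤ 0.145, i.e. 2nε² ≥ ln(2/0.145) = 2.624169.
So n ≥ 2.624169 / (2·0.108²) = 112.490.
The smallest integer n is 113.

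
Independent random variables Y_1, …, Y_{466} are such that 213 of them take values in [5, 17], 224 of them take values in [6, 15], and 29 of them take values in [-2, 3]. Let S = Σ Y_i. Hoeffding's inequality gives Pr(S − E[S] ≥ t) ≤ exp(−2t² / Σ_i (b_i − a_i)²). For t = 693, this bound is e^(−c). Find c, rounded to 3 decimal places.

Σ(b_i − a_i)² = 213·12² + 224·9² + 29·5² = 49541.
c = 2t² / 49541 = 2·693² / 49541 = 19.3879.

19.388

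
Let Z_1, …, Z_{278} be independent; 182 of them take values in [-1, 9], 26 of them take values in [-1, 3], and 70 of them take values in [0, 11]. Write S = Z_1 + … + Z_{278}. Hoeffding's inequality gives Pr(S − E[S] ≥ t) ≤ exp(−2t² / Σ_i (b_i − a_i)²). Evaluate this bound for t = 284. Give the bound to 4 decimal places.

Σ(b_i − a_i)² = 182·10² + 26·4² + 70·11² = 27086.
Exponent = 2·284² / 27086 = 5.95555.
Bound = exp(−5.95555) = 0.00259.

0.0026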